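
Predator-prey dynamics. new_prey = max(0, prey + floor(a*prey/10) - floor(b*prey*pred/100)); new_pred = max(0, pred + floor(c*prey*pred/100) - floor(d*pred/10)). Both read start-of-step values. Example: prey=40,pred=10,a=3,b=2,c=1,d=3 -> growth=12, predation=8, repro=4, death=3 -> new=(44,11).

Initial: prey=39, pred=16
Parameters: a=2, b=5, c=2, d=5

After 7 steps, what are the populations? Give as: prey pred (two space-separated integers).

Step 1: prey: 39+7-31=15; pred: 16+12-8=20
Step 2: prey: 15+3-15=3; pred: 20+6-10=16
Step 3: prey: 3+0-2=1; pred: 16+0-8=8
Step 4: prey: 1+0-0=1; pred: 8+0-4=4
Step 5: prey: 1+0-0=1; pred: 4+0-2=2
Step 6: prey: 1+0-0=1; pred: 2+0-1=1
Step 7: prey: 1+0-0=1; pred: 1+0-0=1

Answer: 1 1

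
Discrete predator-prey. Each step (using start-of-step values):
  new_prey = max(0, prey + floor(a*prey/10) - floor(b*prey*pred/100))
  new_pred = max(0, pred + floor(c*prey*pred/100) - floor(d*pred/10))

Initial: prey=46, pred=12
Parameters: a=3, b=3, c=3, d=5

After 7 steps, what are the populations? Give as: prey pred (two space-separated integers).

Answer: 0 4

Derivation:
Step 1: prey: 46+13-16=43; pred: 12+16-6=22
Step 2: prey: 43+12-28=27; pred: 22+28-11=39
Step 3: prey: 27+8-31=4; pred: 39+31-19=51
Step 4: prey: 4+1-6=0; pred: 51+6-25=32
Step 5: prey: 0+0-0=0; pred: 32+0-16=16
Step 6: prey: 0+0-0=0; pred: 16+0-8=8
Step 7: prey: 0+0-0=0; pred: 8+0-4=4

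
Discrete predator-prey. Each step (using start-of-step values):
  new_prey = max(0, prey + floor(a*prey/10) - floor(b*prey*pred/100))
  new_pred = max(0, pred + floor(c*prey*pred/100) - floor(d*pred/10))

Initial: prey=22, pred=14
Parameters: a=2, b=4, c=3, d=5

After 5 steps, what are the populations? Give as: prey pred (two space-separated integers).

Step 1: prey: 22+4-12=14; pred: 14+9-7=16
Step 2: prey: 14+2-8=8; pred: 16+6-8=14
Step 3: prey: 8+1-4=5; pred: 14+3-7=10
Step 4: prey: 5+1-2=4; pred: 10+1-5=6
Step 5: prey: 4+0-0=4; pred: 6+0-3=3

Answer: 4 3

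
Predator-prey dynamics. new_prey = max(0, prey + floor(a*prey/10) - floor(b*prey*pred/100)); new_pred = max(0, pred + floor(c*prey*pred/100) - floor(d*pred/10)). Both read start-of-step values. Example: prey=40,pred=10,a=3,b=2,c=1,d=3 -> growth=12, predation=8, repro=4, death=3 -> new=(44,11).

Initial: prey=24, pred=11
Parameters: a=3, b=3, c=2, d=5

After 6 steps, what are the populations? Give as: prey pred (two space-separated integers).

Answer: 24 11

Derivation:
Step 1: prey: 24+7-7=24; pred: 11+5-5=11
Step 2: prey: 24+7-7=24; pred: 11+5-5=11
Step 3: prey: 24+7-7=24; pred: 11+5-5=11
Step 4: prey: 24+7-7=24; pred: 11+5-5=11
Step 5: prey: 24+7-7=24; pred: 11+5-5=11
Step 6: prey: 24+7-7=24; pred: 11+5-5=11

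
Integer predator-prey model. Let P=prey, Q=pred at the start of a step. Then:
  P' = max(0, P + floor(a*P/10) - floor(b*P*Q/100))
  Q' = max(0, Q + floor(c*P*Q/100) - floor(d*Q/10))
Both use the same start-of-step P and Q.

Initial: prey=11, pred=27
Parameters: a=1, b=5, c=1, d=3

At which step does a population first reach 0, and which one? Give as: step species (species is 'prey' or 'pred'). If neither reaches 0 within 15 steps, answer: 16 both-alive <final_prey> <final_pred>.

Step 1: prey: 11+1-14=0; pred: 27+2-8=21
First extinction: prey at step 1

Answer: 1 prey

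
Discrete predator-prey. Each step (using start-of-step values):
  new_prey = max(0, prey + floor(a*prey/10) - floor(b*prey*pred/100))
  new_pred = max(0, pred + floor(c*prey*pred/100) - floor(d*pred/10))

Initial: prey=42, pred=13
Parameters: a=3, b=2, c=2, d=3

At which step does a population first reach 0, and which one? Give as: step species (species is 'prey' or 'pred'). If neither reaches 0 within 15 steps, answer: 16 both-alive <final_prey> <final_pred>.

Answer: 6 prey

Derivation:
Step 1: prey: 42+12-10=44; pred: 13+10-3=20
Step 2: prey: 44+13-17=40; pred: 20+17-6=31
Step 3: prey: 40+12-24=28; pred: 31+24-9=46
Step 4: prey: 28+8-25=11; pred: 46+25-13=58
Step 5: prey: 11+3-12=2; pred: 58+12-17=53
Step 6: prey: 2+0-2=0; pred: 53+2-15=40
First extinction: prey at step 6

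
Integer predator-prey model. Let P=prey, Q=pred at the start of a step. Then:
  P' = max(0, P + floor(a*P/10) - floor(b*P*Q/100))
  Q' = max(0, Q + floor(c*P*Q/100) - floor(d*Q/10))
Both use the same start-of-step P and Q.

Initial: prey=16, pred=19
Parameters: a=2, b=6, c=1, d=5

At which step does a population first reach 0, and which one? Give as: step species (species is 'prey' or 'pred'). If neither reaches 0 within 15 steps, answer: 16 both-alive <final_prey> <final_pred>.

Answer: 16 both-alive 1 1

Derivation:
Step 1: prey: 16+3-18=1; pred: 19+3-9=13
Step 2: prey: 1+0-0=1; pred: 13+0-6=7
Step 3: prey: 1+0-0=1; pred: 7+0-3=4
Step 4: prey: 1+0-0=1; pred: 4+0-2=2
Step 5: prey: 1+0-0=1; pred: 2+0-1=1
Step 6: prey: 1+0-0=1; pred: 1+0-0=1
Steps 7-15: state stable at prey=1, pred=1 (no change)
No extinction within 15 steps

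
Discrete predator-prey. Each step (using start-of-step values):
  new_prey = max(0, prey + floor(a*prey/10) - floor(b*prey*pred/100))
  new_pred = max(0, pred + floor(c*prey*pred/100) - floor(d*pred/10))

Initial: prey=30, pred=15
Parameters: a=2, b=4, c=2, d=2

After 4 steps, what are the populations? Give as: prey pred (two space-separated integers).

Step 1: prey: 30+6-18=18; pred: 15+9-3=21
Step 2: prey: 18+3-15=6; pred: 21+7-4=24
Step 3: prey: 6+1-5=2; pred: 24+2-4=22
Step 4: prey: 2+0-1=1; pred: 22+0-4=18

Answer: 1 18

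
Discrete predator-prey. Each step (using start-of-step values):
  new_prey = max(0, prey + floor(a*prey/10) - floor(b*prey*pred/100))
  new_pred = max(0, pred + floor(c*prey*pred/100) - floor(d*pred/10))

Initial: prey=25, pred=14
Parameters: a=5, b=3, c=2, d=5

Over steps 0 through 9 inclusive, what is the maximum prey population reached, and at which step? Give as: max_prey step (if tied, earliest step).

Answer: 33 4

Derivation:
Step 1: prey: 25+12-10=27; pred: 14+7-7=14
Step 2: prey: 27+13-11=29; pred: 14+7-7=14
Step 3: prey: 29+14-12=31; pred: 14+8-7=15
Step 4: prey: 31+15-13=33; pred: 15+9-7=17
Step 5: prey: 33+16-16=33; pred: 17+11-8=20
Step 6: prey: 33+16-19=30; pred: 20+13-10=23
Step 7: prey: 30+15-20=25; pred: 23+13-11=25
Step 8: prey: 25+12-18=19; pred: 25+12-12=25
Step 9: prey: 19+9-14=14; pred: 25+9-12=22
Max prey = 33 at step 4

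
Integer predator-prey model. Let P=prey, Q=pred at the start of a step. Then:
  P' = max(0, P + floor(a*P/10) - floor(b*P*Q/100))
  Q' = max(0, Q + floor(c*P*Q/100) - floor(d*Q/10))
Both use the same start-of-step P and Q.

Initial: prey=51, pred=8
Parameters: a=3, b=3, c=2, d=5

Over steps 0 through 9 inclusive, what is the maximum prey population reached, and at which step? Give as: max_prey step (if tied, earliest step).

Step 1: prey: 51+15-12=54; pred: 8+8-4=12
Step 2: prey: 54+16-19=51; pred: 12+12-6=18
Step 3: prey: 51+15-27=39; pred: 18+18-9=27
Step 4: prey: 39+11-31=19; pred: 27+21-13=35
Step 5: prey: 19+5-19=5; pred: 35+13-17=31
Step 6: prey: 5+1-4=2; pred: 31+3-15=19
Step 7: prey: 2+0-1=1; pred: 19+0-9=10
Step 8: prey: 1+0-0=1; pred: 10+0-5=5
Step 9: prey: 1+0-0=1; pred: 5+0-2=3
Max prey = 54 at step 1

Answer: 54 1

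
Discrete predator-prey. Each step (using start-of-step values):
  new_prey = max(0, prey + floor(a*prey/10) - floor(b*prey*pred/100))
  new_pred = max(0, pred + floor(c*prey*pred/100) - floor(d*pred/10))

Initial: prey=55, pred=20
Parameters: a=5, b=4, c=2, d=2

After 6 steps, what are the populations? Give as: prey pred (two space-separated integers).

Answer: 0 26

Derivation:
Step 1: prey: 55+27-44=38; pred: 20+22-4=38
Step 2: prey: 38+19-57=0; pred: 38+28-7=59
Step 3: prey: 0+0-0=0; pred: 59+0-11=48
Step 4: prey: 0+0-0=0; pred: 48+0-9=39
Step 5: prey: 0+0-0=0; pred: 39+0-7=32
Step 6: prey: 0+0-0=0; pred: 32+0-6=26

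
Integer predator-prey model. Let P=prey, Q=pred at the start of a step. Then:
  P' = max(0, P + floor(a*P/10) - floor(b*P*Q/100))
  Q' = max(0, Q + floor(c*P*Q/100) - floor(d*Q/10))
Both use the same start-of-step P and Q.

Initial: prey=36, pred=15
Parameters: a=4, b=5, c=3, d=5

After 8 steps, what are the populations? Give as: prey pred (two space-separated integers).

Answer: 0 1

Derivation:
Step 1: prey: 36+14-27=23; pred: 15+16-7=24
Step 2: prey: 23+9-27=5; pred: 24+16-12=28
Step 3: prey: 5+2-7=0; pred: 28+4-14=18
Step 4: prey: 0+0-0=0; pred: 18+0-9=9
Step 5: prey: 0+0-0=0; pred: 9+0-4=5
Step 6: prey: 0+0-0=0; pred: 5+0-2=3
Step 7: prey: 0+0-0=0; pred: 3+0-1=2
Step 8: prey: 0+0-0=0; pred: 2+0-1=1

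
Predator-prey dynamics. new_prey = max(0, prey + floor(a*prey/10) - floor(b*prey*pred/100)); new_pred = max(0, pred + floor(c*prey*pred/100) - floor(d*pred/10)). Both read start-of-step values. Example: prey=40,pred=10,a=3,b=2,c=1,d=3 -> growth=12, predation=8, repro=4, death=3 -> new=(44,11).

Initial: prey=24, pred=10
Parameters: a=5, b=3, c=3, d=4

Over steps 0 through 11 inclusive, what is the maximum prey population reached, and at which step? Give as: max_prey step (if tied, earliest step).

Answer: 32 2

Derivation:
Step 1: prey: 24+12-7=29; pred: 10+7-4=13
Step 2: prey: 29+14-11=32; pred: 13+11-5=19
Step 3: prey: 32+16-18=30; pred: 19+18-7=30
Step 4: prey: 30+15-27=18; pred: 30+27-12=45
Step 5: prey: 18+9-24=3; pred: 45+24-18=51
Step 6: prey: 3+1-4=0; pred: 51+4-20=35
Step 7: prey: 0+0-0=0; pred: 35+0-14=21
Step 8: prey: 0+0-0=0; pred: 21+0-8=13
Step 9: prey: 0+0-0=0; pred: 13+0-5=8
Step 10: prey: 0+0-0=0; pred: 8+0-3=5
Step 11: prey: 0+0-0=0; pred: 5+0-2=3
Max prey = 32 at step 2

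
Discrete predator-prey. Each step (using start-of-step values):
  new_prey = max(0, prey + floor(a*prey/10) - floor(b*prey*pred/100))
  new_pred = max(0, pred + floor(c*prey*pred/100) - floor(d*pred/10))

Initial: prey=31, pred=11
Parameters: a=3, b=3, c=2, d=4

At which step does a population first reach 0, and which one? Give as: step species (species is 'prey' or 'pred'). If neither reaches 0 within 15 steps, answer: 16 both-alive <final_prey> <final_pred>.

Step 1: prey: 31+9-10=30; pred: 11+6-4=13
Step 2: prey: 30+9-11=28; pred: 13+7-5=15
Step 3: prey: 28+8-12=24; pred: 15+8-6=17
Step 4: prey: 24+7-12=19; pred: 17+8-6=19
Step 5: prey: 19+5-10=14; pred: 19+7-7=19
Step 6: prey: 14+4-7=11; pred: 19+5-7=17
Step 7: prey: 11+3-5=9; pred: 17+3-6=14
Step 8: prey: 9+2-3=8; pred: 14+2-5=11
Step 9: prey: 8+2-2=8; pred: 11+1-4=8
Step 10: prey: 8+2-1=9; pred: 8+1-3=6
Step 11: prey: 9+2-1=10; pred: 6+1-2=5
Step 12: prey: 10+3-1=12; pred: 5+1-2=4
Step 13: prey: 12+3-1=14; pred: 4+0-1=3
Step 14: prey: 14+4-1=17; pred: 3+0-1=2
Step 15: prey: 17+5-1=21; pred: 2+0-0=2
No extinction within 15 steps

Answer: 16 both-alive 21 2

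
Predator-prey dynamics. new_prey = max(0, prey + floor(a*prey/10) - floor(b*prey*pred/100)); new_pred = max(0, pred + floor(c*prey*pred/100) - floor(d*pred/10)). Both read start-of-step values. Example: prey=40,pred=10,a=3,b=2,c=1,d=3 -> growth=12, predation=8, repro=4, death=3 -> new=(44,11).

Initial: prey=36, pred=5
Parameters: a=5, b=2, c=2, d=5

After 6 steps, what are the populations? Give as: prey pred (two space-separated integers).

Step 1: prey: 36+18-3=51; pred: 5+3-2=6
Step 2: prey: 51+25-6=70; pred: 6+6-3=9
Step 3: prey: 70+35-12=93; pred: 9+12-4=17
Step 4: prey: 93+46-31=108; pred: 17+31-8=40
Step 5: prey: 108+54-86=76; pred: 40+86-20=106
Step 6: prey: 76+38-161=0; pred: 106+161-53=214

Answer: 0 214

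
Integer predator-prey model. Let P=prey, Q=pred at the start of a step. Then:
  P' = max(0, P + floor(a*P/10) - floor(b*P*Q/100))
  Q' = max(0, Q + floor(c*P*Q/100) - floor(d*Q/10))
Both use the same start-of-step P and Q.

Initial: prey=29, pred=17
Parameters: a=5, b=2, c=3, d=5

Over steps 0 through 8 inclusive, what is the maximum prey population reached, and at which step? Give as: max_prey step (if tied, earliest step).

Step 1: prey: 29+14-9=34; pred: 17+14-8=23
Step 2: prey: 34+17-15=36; pred: 23+23-11=35
Step 3: prey: 36+18-25=29; pred: 35+37-17=55
Step 4: prey: 29+14-31=12; pred: 55+47-27=75
Step 5: prey: 12+6-18=0; pred: 75+27-37=65
Step 6: prey: 0+0-0=0; pred: 65+0-32=33
Step 7: prey: 0+0-0=0; pred: 33+0-16=17
Step 8: prey: 0+0-0=0; pred: 17+0-8=9
Max prey = 36 at step 2

Answer: 36 2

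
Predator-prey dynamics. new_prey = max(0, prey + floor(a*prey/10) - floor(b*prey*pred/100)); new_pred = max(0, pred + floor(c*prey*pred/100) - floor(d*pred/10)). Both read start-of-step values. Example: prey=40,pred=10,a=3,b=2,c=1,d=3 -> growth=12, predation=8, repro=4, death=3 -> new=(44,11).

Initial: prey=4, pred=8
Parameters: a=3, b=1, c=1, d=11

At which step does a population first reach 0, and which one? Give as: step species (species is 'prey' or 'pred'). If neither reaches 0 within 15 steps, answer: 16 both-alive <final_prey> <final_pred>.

Step 1: prey: 4+1-0=5; pred: 8+0-8=0
First extinction: pred at step 1

Answer: 1 pred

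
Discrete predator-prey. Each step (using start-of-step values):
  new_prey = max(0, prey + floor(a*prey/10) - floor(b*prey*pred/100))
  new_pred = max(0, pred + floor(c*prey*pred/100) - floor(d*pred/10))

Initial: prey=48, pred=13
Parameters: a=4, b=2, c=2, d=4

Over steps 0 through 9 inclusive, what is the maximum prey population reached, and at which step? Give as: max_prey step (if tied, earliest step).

Answer: 55 1

Derivation:
Step 1: prey: 48+19-12=55; pred: 13+12-5=20
Step 2: prey: 55+22-22=55; pred: 20+22-8=34
Step 3: prey: 55+22-37=40; pred: 34+37-13=58
Step 4: prey: 40+16-46=10; pred: 58+46-23=81
Step 5: prey: 10+4-16=0; pred: 81+16-32=65
Step 6: prey: 0+0-0=0; pred: 65+0-26=39
Step 7: prey: 0+0-0=0; pred: 39+0-15=24
Step 8: prey: 0+0-0=0; pred: 24+0-9=15
Step 9: prey: 0+0-0=0; pred: 15+0-6=9
Max prey = 55 at step 1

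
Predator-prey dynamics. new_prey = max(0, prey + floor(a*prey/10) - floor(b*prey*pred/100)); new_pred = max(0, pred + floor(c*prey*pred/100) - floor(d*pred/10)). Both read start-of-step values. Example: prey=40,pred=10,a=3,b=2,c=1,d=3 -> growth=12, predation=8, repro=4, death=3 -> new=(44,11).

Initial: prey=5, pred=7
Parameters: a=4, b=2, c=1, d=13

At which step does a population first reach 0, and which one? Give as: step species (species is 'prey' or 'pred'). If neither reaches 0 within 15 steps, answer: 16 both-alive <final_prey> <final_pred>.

Answer: 1 pred

Derivation:
Step 1: prey: 5+2-0=7; pred: 7+0-9=0
First extinction: pred at step 1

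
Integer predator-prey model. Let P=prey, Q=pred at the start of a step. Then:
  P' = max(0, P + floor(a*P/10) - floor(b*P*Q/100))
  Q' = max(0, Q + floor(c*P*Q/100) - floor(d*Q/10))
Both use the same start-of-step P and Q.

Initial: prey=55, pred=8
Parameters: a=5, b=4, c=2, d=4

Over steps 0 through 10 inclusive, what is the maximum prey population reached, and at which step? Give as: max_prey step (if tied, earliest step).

Answer: 65 1

Derivation:
Step 1: prey: 55+27-17=65; pred: 8+8-3=13
Step 2: prey: 65+32-33=64; pred: 13+16-5=24
Step 3: prey: 64+32-61=35; pred: 24+30-9=45
Step 4: prey: 35+17-63=0; pred: 45+31-18=58
Step 5: prey: 0+0-0=0; pred: 58+0-23=35
Step 6: prey: 0+0-0=0; pred: 35+0-14=21
Step 7: prey: 0+0-0=0; pred: 21+0-8=13
Step 8: prey: 0+0-0=0; pred: 13+0-5=8
Step 9: prey: 0+0-0=0; pred: 8+0-3=5
Step 10: prey: 0+0-0=0; pred: 5+0-2=3
Max prey = 65 at step 1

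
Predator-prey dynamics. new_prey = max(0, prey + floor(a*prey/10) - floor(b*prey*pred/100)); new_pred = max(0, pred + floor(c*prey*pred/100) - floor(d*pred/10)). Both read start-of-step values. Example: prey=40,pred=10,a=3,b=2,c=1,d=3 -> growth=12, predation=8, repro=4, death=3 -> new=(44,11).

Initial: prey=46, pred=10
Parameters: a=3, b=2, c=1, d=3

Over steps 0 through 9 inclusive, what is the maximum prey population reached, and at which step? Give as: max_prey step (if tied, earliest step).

Step 1: prey: 46+13-9=50; pred: 10+4-3=11
Step 2: prey: 50+15-11=54; pred: 11+5-3=13
Step 3: prey: 54+16-14=56; pred: 13+7-3=17
Step 4: prey: 56+16-19=53; pred: 17+9-5=21
Step 5: prey: 53+15-22=46; pred: 21+11-6=26
Step 6: prey: 46+13-23=36; pred: 26+11-7=30
Step 7: prey: 36+10-21=25; pred: 30+10-9=31
Step 8: prey: 25+7-15=17; pred: 31+7-9=29
Step 9: prey: 17+5-9=13; pred: 29+4-8=25
Max prey = 56 at step 3

Answer: 56 3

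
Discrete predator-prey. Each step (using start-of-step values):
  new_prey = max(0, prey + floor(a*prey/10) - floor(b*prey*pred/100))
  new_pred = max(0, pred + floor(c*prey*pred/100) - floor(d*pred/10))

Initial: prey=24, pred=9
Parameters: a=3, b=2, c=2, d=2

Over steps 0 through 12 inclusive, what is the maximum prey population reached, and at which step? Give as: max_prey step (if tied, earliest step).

Step 1: prey: 24+7-4=27; pred: 9+4-1=12
Step 2: prey: 27+8-6=29; pred: 12+6-2=16
Step 3: prey: 29+8-9=28; pred: 16+9-3=22
Step 4: prey: 28+8-12=24; pred: 22+12-4=30
Step 5: prey: 24+7-14=17; pred: 30+14-6=38
Step 6: prey: 17+5-12=10; pred: 38+12-7=43
Step 7: prey: 10+3-8=5; pred: 43+8-8=43
Step 8: prey: 5+1-4=2; pred: 43+4-8=39
Step 9: prey: 2+0-1=1; pred: 39+1-7=33
Step 10: prey: 1+0-0=1; pred: 33+0-6=27
Step 11: prey: 1+0-0=1; pred: 27+0-5=22
Step 12: prey: 1+0-0=1; pred: 22+0-4=18
Max prey = 29 at step 2

Answer: 29 2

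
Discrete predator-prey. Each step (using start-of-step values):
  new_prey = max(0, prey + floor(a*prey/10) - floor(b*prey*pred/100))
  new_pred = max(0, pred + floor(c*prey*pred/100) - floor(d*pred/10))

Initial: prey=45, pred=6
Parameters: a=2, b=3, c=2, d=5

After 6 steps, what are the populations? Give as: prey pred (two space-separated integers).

Answer: 11 17

Derivation:
Step 1: prey: 45+9-8=46; pred: 6+5-3=8
Step 2: prey: 46+9-11=44; pred: 8+7-4=11
Step 3: prey: 44+8-14=38; pred: 11+9-5=15
Step 4: prey: 38+7-17=28; pred: 15+11-7=19
Step 5: prey: 28+5-15=18; pred: 19+10-9=20
Step 6: prey: 18+3-10=11; pred: 20+7-10=17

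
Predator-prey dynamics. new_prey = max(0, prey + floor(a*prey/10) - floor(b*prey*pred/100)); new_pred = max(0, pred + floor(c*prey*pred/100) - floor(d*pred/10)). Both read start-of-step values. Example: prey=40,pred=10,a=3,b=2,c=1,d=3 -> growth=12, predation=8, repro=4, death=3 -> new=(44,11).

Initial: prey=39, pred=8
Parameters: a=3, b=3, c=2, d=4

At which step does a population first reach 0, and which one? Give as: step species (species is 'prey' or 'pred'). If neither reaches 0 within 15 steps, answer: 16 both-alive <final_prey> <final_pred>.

Answer: 16 both-alive 2 2

Derivation:
Step 1: prey: 39+11-9=41; pred: 8+6-3=11
Step 2: prey: 41+12-13=40; pred: 11+9-4=16
Step 3: prey: 40+12-19=33; pred: 16+12-6=22
Step 4: prey: 33+9-21=21; pred: 22+14-8=28
Step 5: prey: 21+6-17=10; pred: 28+11-11=28
Step 6: prey: 10+3-8=5; pred: 28+5-11=22
Step 7: prey: 5+1-3=3; pred: 22+2-8=16
Step 8: prey: 3+0-1=2; pred: 16+0-6=10
Step 9: prey: 2+0-0=2; pred: 10+0-4=6
Step 10: prey: 2+0-0=2; pred: 6+0-2=4
Step 11: prey: 2+0-0=2; pred: 4+0-1=3
Step 12: prey: 2+0-0=2; pred: 3+0-1=2
Step 13: prey: 2+0-0=2; pred: 2+0-0=2
Steps 14-15: state stable at prey=2, pred=2 (no change)
No extinction within 15 steps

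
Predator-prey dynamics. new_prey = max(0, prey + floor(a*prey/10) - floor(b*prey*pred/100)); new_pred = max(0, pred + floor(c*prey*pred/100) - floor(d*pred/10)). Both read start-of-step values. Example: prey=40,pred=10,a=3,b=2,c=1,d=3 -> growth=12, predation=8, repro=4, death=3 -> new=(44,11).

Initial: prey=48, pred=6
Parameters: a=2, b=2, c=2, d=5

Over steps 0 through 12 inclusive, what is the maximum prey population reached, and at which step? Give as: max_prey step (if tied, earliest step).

Answer: 54 2

Derivation:
Step 1: prey: 48+9-5=52; pred: 6+5-3=8
Step 2: prey: 52+10-8=54; pred: 8+8-4=12
Step 3: prey: 54+10-12=52; pred: 12+12-6=18
Step 4: prey: 52+10-18=44; pred: 18+18-9=27
Step 5: prey: 44+8-23=29; pred: 27+23-13=37
Step 6: prey: 29+5-21=13; pred: 37+21-18=40
Step 7: prey: 13+2-10=5; pred: 40+10-20=30
Step 8: prey: 5+1-3=3; pred: 30+3-15=18
Step 9: prey: 3+0-1=2; pred: 18+1-9=10
Step 10: prey: 2+0-0=2; pred: 10+0-5=5
Step 11: prey: 2+0-0=2; pred: 5+0-2=3
Step 12: prey: 2+0-0=2; pred: 3+0-1=2
Max prey = 54 at step 2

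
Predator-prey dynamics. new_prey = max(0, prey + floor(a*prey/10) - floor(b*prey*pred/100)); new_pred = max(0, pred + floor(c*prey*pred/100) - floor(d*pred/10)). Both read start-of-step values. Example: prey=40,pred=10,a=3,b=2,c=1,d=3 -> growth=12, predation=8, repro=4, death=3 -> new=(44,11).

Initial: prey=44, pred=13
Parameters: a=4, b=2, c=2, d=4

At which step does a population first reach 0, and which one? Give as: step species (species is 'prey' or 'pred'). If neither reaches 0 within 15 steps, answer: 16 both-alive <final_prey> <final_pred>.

Answer: 5 prey

Derivation:
Step 1: prey: 44+17-11=50; pred: 13+11-5=19
Step 2: prey: 50+20-19=51; pred: 19+19-7=31
Step 3: prey: 51+20-31=40; pred: 31+31-12=50
Step 4: prey: 40+16-40=16; pred: 50+40-20=70
Step 5: prey: 16+6-22=0; pred: 70+22-28=64
First extinction: prey at step 5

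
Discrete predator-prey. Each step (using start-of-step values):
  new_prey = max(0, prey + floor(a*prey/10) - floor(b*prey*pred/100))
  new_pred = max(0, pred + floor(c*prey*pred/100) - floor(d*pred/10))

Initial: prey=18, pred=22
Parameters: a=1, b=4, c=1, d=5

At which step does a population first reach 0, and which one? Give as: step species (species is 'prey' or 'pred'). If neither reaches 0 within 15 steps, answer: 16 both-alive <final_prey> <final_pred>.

Answer: 16 both-alive 2 1

Derivation:
Step 1: prey: 18+1-15=4; pred: 22+3-11=14
Step 2: prey: 4+0-2=2; pred: 14+0-7=7
Step 3: prey: 2+0-0=2; pred: 7+0-3=4
Step 4: prey: 2+0-0=2; pred: 4+0-2=2
Step 5: prey: 2+0-0=2; pred: 2+0-1=1
Step 6: prey: 2+0-0=2; pred: 1+0-0=1
Steps 7-15: state stable at prey=2, pred=1 (no change)
No extinction within 15 steps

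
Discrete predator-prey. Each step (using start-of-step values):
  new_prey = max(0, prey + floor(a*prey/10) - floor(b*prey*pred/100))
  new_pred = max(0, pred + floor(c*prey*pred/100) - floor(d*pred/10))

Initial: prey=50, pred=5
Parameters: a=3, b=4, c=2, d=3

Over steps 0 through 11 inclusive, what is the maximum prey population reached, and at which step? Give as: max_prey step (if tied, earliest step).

Answer: 55 1

Derivation:
Step 1: prey: 50+15-10=55; pred: 5+5-1=9
Step 2: prey: 55+16-19=52; pred: 9+9-2=16
Step 3: prey: 52+15-33=34; pred: 16+16-4=28
Step 4: prey: 34+10-38=6; pred: 28+19-8=39
Step 5: prey: 6+1-9=0; pred: 39+4-11=32
Step 6: prey: 0+0-0=0; pred: 32+0-9=23
Step 7: prey: 0+0-0=0; pred: 23+0-6=17
Step 8: prey: 0+0-0=0; pred: 17+0-5=12
Step 9: prey: 0+0-0=0; pred: 12+0-3=9
Step 10: prey: 0+0-0=0; pred: 9+0-2=7
Step 11: prey: 0+0-0=0; pred: 7+0-2=5
Max prey = 55 at step 1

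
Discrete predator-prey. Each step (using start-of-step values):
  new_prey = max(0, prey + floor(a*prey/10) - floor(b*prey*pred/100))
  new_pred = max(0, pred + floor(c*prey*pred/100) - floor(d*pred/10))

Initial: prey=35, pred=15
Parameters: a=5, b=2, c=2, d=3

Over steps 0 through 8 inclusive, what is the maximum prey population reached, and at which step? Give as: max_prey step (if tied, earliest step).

Step 1: prey: 35+17-10=42; pred: 15+10-4=21
Step 2: prey: 42+21-17=46; pred: 21+17-6=32
Step 3: prey: 46+23-29=40; pred: 32+29-9=52
Step 4: prey: 40+20-41=19; pred: 52+41-15=78
Step 5: prey: 19+9-29=0; pred: 78+29-23=84
Step 6: prey: 0+0-0=0; pred: 84+0-25=59
Step 7: prey: 0+0-0=0; pred: 59+0-17=42
Step 8: prey: 0+0-0=0; pred: 42+0-12=30
Max prey = 46 at step 2

Answer: 46 2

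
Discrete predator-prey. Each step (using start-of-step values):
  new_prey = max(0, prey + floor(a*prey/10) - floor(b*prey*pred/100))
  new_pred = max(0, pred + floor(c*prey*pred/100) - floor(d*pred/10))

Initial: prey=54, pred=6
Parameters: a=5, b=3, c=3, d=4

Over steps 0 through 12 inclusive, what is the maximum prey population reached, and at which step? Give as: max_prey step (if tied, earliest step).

Answer: 80 2

Derivation:
Step 1: prey: 54+27-9=72; pred: 6+9-2=13
Step 2: prey: 72+36-28=80; pred: 13+28-5=36
Step 3: prey: 80+40-86=34; pred: 36+86-14=108
Step 4: prey: 34+17-110=0; pred: 108+110-43=175
Step 5: prey: 0+0-0=0; pred: 175+0-70=105
Step 6: prey: 0+0-0=0; pred: 105+0-42=63
Step 7: prey: 0+0-0=0; pred: 63+0-25=38
Step 8: prey: 0+0-0=0; pred: 38+0-15=23
Step 9: prey: 0+0-0=0; pred: 23+0-9=14
Step 10: prey: 0+0-0=0; pred: 14+0-5=9
Step 11: prey: 0+0-0=0; pred: 9+0-3=6
Step 12: prey: 0+0-0=0; pred: 6+0-2=4
Max prey = 80 at step 2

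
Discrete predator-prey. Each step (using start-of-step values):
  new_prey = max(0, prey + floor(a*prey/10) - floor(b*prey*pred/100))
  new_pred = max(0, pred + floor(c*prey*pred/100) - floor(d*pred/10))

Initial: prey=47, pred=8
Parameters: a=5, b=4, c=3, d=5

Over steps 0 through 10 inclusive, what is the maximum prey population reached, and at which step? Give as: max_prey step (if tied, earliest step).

Answer: 55 1

Derivation:
Step 1: prey: 47+23-15=55; pred: 8+11-4=15
Step 2: prey: 55+27-33=49; pred: 15+24-7=32
Step 3: prey: 49+24-62=11; pred: 32+47-16=63
Step 4: prey: 11+5-27=0; pred: 63+20-31=52
Step 5: prey: 0+0-0=0; pred: 52+0-26=26
Step 6: prey: 0+0-0=0; pred: 26+0-13=13
Step 7: prey: 0+0-0=0; pred: 13+0-6=7
Step 8: prey: 0+0-0=0; pred: 7+0-3=4
Step 9: prey: 0+0-0=0; pred: 4+0-2=2
Step 10: prey: 0+0-0=0; pred: 2+0-1=1
Max prey = 55 at step 1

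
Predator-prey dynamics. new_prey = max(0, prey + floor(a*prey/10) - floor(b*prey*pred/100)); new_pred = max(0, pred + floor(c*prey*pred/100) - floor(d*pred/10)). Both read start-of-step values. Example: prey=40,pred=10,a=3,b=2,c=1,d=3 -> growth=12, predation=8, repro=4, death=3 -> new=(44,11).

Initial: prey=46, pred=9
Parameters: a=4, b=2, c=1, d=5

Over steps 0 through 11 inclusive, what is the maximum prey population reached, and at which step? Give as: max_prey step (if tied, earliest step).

Answer: 106 5

Derivation:
Step 1: prey: 46+18-8=56; pred: 9+4-4=9
Step 2: prey: 56+22-10=68; pred: 9+5-4=10
Step 3: prey: 68+27-13=82; pred: 10+6-5=11
Step 4: prey: 82+32-18=96; pred: 11+9-5=15
Step 5: prey: 96+38-28=106; pred: 15+14-7=22
Step 6: prey: 106+42-46=102; pred: 22+23-11=34
Step 7: prey: 102+40-69=73; pred: 34+34-17=51
Step 8: prey: 73+29-74=28; pred: 51+37-25=63
Step 9: prey: 28+11-35=4; pred: 63+17-31=49
Step 10: prey: 4+1-3=2; pred: 49+1-24=26
Step 11: prey: 2+0-1=1; pred: 26+0-13=13
Max prey = 106 at step 5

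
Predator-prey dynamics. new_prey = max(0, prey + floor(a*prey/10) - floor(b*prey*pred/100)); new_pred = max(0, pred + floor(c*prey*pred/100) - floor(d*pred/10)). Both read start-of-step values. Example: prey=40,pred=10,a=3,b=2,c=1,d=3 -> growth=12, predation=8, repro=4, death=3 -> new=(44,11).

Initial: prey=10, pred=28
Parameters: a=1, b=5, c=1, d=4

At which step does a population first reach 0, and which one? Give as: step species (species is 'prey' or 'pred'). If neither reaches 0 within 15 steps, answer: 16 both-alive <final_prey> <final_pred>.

Step 1: prey: 10+1-14=0; pred: 28+2-11=19
First extinction: prey at step 1

Answer: 1 prey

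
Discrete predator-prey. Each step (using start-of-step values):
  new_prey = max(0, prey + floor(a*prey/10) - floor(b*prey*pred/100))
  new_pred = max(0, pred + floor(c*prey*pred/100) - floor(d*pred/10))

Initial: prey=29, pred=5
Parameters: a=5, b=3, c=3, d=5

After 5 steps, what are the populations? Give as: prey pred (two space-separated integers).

Answer: 0 96

Derivation:
Step 1: prey: 29+14-4=39; pred: 5+4-2=7
Step 2: prey: 39+19-8=50; pred: 7+8-3=12
Step 3: prey: 50+25-18=57; pred: 12+18-6=24
Step 4: prey: 57+28-41=44; pred: 24+41-12=53
Step 5: prey: 44+22-69=0; pred: 53+69-26=96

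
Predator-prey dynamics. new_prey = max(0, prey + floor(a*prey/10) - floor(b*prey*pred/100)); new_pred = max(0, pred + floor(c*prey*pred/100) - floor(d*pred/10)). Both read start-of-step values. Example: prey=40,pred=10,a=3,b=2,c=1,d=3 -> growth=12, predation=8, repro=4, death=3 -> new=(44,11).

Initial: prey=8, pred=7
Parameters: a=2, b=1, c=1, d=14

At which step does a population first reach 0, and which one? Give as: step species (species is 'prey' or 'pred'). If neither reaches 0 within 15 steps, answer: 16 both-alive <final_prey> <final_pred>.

Answer: 1 pred

Derivation:
Step 1: prey: 8+1-0=9; pred: 7+0-9=0
First extinction: pred at step 1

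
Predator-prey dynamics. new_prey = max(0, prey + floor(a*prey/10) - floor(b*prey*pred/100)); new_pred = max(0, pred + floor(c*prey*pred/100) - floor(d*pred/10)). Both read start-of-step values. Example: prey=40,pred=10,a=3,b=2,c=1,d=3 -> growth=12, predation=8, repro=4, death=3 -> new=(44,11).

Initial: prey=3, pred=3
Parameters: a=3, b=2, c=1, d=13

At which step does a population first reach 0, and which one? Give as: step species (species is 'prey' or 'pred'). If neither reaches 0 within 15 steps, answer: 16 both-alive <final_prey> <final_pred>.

Answer: 1 pred

Derivation:
Step 1: prey: 3+0-0=3; pred: 3+0-3=0
First extinction: pred at step 1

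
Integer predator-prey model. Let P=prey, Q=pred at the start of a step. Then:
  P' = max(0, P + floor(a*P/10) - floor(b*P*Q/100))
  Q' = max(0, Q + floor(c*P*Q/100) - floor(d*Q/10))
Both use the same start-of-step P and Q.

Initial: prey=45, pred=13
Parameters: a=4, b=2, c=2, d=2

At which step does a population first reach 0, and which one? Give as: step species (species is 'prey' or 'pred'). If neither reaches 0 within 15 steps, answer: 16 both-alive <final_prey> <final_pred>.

Answer: 4 prey

Derivation:
Step 1: prey: 45+18-11=52; pred: 13+11-2=22
Step 2: prey: 52+20-22=50; pred: 22+22-4=40
Step 3: prey: 50+20-40=30; pred: 40+40-8=72
Step 4: prey: 30+12-43=0; pred: 72+43-14=101
First extinction: prey at step 4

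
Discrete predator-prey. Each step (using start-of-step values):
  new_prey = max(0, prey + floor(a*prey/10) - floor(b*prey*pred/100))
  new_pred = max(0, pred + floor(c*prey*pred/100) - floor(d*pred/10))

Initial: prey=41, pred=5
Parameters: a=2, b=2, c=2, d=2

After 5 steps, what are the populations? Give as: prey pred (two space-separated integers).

Step 1: prey: 41+8-4=45; pred: 5+4-1=8
Step 2: prey: 45+9-7=47; pred: 8+7-1=14
Step 3: prey: 47+9-13=43; pred: 14+13-2=25
Step 4: prey: 43+8-21=30; pred: 25+21-5=41
Step 5: prey: 30+6-24=12; pred: 41+24-8=57

Answer: 12 57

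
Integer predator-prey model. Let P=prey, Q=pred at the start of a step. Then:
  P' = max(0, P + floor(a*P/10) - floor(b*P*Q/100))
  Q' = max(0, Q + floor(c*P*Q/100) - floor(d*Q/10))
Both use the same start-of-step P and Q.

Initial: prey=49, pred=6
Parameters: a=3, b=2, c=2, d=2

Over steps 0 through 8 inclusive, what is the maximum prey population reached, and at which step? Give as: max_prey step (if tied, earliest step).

Answer: 64 2

Derivation:
Step 1: prey: 49+14-5=58; pred: 6+5-1=10
Step 2: prey: 58+17-11=64; pred: 10+11-2=19
Step 3: prey: 64+19-24=59; pred: 19+24-3=40
Step 4: prey: 59+17-47=29; pred: 40+47-8=79
Step 5: prey: 29+8-45=0; pred: 79+45-15=109
Step 6: prey: 0+0-0=0; pred: 109+0-21=88
Step 7: prey: 0+0-0=0; pred: 88+0-17=71
Step 8: prey: 0+0-0=0; pred: 71+0-14=57
Max prey = 64 at step 2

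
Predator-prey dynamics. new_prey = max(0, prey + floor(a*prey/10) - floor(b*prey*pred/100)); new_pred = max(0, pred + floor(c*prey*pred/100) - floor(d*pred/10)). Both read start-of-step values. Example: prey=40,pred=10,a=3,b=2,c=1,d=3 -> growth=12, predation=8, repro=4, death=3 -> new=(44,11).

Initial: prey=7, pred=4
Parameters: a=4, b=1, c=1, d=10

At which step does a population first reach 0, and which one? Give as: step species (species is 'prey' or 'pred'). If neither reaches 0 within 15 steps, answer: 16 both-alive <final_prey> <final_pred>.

Answer: 1 pred

Derivation:
Step 1: prey: 7+2-0=9; pred: 4+0-4=0
First extinction: pred at step 1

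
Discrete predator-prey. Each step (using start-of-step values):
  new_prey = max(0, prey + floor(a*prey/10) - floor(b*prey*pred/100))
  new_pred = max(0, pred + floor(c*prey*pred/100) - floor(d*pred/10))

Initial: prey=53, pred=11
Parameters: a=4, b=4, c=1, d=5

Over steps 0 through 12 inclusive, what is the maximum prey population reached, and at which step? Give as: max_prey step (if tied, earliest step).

Step 1: prey: 53+21-23=51; pred: 11+5-5=11
Step 2: prey: 51+20-22=49; pred: 11+5-5=11
Step 3: prey: 49+19-21=47; pred: 11+5-5=11
Step 4: prey: 47+18-20=45; pred: 11+5-5=11
Step 5: prey: 45+18-19=44; pred: 11+4-5=10
Step 6: prey: 44+17-17=44; pred: 10+4-5=9
Step 7: prey: 44+17-15=46; pred: 9+3-4=8
Step 8: prey: 46+18-14=50; pred: 8+3-4=7
Step 9: prey: 50+20-14=56; pred: 7+3-3=7
Step 10: prey: 56+22-15=63; pred: 7+3-3=7
Step 11: prey: 63+25-17=71; pred: 7+4-3=8
Step 12: prey: 71+28-22=77; pred: 8+5-4=9
Max prey = 77 at step 12

Answer: 77 12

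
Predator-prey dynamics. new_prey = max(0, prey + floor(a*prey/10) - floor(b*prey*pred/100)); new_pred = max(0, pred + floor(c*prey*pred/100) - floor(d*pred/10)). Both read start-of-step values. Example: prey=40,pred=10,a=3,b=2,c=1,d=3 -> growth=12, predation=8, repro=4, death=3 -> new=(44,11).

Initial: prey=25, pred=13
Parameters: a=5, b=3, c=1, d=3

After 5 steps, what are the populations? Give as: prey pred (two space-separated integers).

Answer: 41 16

Derivation:
Step 1: prey: 25+12-9=28; pred: 13+3-3=13
Step 2: prey: 28+14-10=32; pred: 13+3-3=13
Step 3: prey: 32+16-12=36; pred: 13+4-3=14
Step 4: prey: 36+18-15=39; pred: 14+5-4=15
Step 5: prey: 39+19-17=41; pred: 15+5-4=16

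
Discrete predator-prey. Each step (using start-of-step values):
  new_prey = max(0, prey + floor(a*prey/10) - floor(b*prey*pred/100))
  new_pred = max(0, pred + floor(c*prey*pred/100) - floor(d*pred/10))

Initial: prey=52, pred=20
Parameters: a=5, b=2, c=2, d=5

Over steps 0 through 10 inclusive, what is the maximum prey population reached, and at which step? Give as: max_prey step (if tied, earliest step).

Step 1: prey: 52+26-20=58; pred: 20+20-10=30
Step 2: prey: 58+29-34=53; pred: 30+34-15=49
Step 3: prey: 53+26-51=28; pred: 49+51-24=76
Step 4: prey: 28+14-42=0; pred: 76+42-38=80
Step 5: prey: 0+0-0=0; pred: 80+0-40=40
Step 6: prey: 0+0-0=0; pred: 40+0-20=20
Step 7: prey: 0+0-0=0; pred: 20+0-10=10
Step 8: prey: 0+0-0=0; pred: 10+0-5=5
Step 9: prey: 0+0-0=0; pred: 5+0-2=3
Step 10: prey: 0+0-0=0; pred: 3+0-1=2
Max prey = 58 at step 1

Answer: 58 1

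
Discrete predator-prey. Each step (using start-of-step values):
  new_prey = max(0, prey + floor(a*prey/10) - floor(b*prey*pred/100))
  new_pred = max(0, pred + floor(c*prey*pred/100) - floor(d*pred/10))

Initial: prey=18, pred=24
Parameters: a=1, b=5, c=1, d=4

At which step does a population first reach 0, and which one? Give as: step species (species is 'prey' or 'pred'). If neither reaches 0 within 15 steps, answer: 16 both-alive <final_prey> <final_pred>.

Step 1: prey: 18+1-21=0; pred: 24+4-9=19
First extinction: prey at step 1

Answer: 1 prey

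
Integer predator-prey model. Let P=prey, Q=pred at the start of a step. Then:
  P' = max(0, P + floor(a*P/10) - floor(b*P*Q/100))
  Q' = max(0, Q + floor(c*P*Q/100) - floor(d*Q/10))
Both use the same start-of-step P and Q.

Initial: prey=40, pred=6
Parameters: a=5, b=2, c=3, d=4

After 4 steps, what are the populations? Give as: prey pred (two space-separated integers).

Step 1: prey: 40+20-4=56; pred: 6+7-2=11
Step 2: prey: 56+28-12=72; pred: 11+18-4=25
Step 3: prey: 72+36-36=72; pred: 25+54-10=69
Step 4: prey: 72+36-99=9; pred: 69+149-27=191

Answer: 9 191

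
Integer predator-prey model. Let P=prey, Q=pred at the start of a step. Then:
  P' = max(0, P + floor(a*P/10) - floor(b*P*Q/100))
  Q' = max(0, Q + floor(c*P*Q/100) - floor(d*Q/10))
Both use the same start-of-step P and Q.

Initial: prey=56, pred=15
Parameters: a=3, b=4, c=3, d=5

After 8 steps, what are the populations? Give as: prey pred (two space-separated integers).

Answer: 0 1

Derivation:
Step 1: prey: 56+16-33=39; pred: 15+25-7=33
Step 2: prey: 39+11-51=0; pred: 33+38-16=55
Step 3: prey: 0+0-0=0; pred: 55+0-27=28
Step 4: prey: 0+0-0=0; pred: 28+0-14=14
Step 5: prey: 0+0-0=0; pred: 14+0-7=7
Step 6: prey: 0+0-0=0; pred: 7+0-3=4
Step 7: prey: 0+0-0=0; pred: 4+0-2=2
Step 8: prey: 0+0-0=0; pred: 2+0-1=1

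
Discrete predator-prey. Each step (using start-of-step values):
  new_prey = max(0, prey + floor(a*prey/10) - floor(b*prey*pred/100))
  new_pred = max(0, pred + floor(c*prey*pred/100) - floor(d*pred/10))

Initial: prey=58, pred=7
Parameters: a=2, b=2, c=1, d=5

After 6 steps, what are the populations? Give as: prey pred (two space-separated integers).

Step 1: prey: 58+11-8=61; pred: 7+4-3=8
Step 2: prey: 61+12-9=64; pred: 8+4-4=8
Step 3: prey: 64+12-10=66; pred: 8+5-4=9
Step 4: prey: 66+13-11=68; pred: 9+5-4=10
Step 5: prey: 68+13-13=68; pred: 10+6-5=11
Step 6: prey: 68+13-14=67; pred: 11+7-5=13

Answer: 67 13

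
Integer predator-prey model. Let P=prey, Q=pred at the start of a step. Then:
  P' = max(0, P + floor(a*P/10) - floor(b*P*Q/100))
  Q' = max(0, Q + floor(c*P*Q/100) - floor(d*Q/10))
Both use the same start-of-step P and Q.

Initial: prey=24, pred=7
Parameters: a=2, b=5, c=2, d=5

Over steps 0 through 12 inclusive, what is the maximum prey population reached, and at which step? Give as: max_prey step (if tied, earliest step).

Step 1: prey: 24+4-8=20; pred: 7+3-3=7
Step 2: prey: 20+4-7=17; pred: 7+2-3=6
Step 3: prey: 17+3-5=15; pred: 6+2-3=5
Step 4: prey: 15+3-3=15; pred: 5+1-2=4
Step 5: prey: 15+3-3=15; pred: 4+1-2=3
Step 6: prey: 15+3-2=16; pred: 3+0-1=2
Step 7: prey: 16+3-1=18; pred: 2+0-1=1
Step 8: prey: 18+3-0=21; pred: 1+0-0=1
Step 9: prey: 21+4-1=24; pred: 1+0-0=1
Step 10: prey: 24+4-1=27; pred: 1+0-0=1
Step 11: prey: 27+5-1=31; pred: 1+0-0=1
Step 12: prey: 31+6-1=36; pred: 1+0-0=1
Max prey = 36 at step 12

Answer: 36 12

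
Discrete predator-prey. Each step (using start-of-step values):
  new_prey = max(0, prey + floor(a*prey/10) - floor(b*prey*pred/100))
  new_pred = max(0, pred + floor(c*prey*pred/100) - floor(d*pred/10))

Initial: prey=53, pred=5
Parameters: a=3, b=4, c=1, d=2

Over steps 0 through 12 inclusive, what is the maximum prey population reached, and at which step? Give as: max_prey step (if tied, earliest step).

Step 1: prey: 53+15-10=58; pred: 5+2-1=6
Step 2: prey: 58+17-13=62; pred: 6+3-1=8
Step 3: prey: 62+18-19=61; pred: 8+4-1=11
Step 4: prey: 61+18-26=53; pred: 11+6-2=15
Step 5: prey: 53+15-31=37; pred: 15+7-3=19
Step 6: prey: 37+11-28=20; pred: 19+7-3=23
Step 7: prey: 20+6-18=8; pred: 23+4-4=23
Step 8: prey: 8+2-7=3; pred: 23+1-4=20
Step 9: prey: 3+0-2=1; pred: 20+0-4=16
Step 10: prey: 1+0-0=1; pred: 16+0-3=13
Step 11: prey: 1+0-0=1; pred: 13+0-2=11
Step 12: prey: 1+0-0=1; pred: 11+0-2=9
Max prey = 62 at step 2

Answer: 62 2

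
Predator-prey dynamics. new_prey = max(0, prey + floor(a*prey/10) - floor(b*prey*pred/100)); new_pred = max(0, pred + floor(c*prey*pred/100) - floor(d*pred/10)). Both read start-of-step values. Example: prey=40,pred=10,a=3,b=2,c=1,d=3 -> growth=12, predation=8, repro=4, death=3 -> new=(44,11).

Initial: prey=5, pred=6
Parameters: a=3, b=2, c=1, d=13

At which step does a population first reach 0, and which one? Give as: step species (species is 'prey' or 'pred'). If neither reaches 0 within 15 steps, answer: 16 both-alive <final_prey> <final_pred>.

Answer: 1 pred

Derivation:
Step 1: prey: 5+1-0=6; pred: 6+0-7=0
First extinction: pred at step 1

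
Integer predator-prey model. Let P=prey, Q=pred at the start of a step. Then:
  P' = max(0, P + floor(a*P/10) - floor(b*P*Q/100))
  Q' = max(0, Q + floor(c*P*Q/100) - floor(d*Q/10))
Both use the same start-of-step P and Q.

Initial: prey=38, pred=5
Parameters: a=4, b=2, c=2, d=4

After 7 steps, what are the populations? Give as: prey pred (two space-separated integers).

Step 1: prey: 38+15-3=50; pred: 5+3-2=6
Step 2: prey: 50+20-6=64; pred: 6+6-2=10
Step 3: prey: 64+25-12=77; pred: 10+12-4=18
Step 4: prey: 77+30-27=80; pred: 18+27-7=38
Step 5: prey: 80+32-60=52; pred: 38+60-15=83
Step 6: prey: 52+20-86=0; pred: 83+86-33=136
Step 7: prey: 0+0-0=0; pred: 136+0-54=82

Answer: 0 82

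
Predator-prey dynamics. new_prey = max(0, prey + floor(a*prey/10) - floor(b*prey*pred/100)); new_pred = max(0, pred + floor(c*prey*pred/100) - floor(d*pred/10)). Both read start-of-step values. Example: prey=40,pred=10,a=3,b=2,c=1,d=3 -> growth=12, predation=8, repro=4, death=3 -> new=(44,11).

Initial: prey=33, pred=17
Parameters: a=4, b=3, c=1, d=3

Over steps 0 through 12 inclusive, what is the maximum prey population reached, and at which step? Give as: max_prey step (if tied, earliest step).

Step 1: prey: 33+13-16=30; pred: 17+5-5=17
Step 2: prey: 30+12-15=27; pred: 17+5-5=17
Step 3: prey: 27+10-13=24; pred: 17+4-5=16
Step 4: prey: 24+9-11=22; pred: 16+3-4=15
Step 5: prey: 22+8-9=21; pred: 15+3-4=14
Step 6: prey: 21+8-8=21; pred: 14+2-4=12
Step 7: prey: 21+8-7=22; pred: 12+2-3=11
Step 8: prey: 22+8-7=23; pred: 11+2-3=10
Step 9: prey: 23+9-6=26; pred: 10+2-3=9
Step 10: prey: 26+10-7=29; pred: 9+2-2=9
Step 11: prey: 29+11-7=33; pred: 9+2-2=9
Step 12: prey: 33+13-8=38; pred: 9+2-2=9
Max prey = 38 at step 12

Answer: 38 12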